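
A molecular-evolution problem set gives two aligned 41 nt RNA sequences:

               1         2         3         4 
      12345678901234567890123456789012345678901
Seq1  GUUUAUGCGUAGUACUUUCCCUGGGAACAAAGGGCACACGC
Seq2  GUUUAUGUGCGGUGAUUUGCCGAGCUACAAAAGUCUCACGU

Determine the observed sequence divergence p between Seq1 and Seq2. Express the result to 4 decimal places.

0.3415

Differing sites — 8:C/U; 10:U/C; 11:A/G; 14:A/G; 15:C/A; 19:C/G; 22:U/G; 23:G/A; 25:G/C; 26:A/U; 32:G/A; 34:G/U; 36:A/U; 41:C/U.
There are 14 differences over 41 sites, so p = 14/41 = 0.3415.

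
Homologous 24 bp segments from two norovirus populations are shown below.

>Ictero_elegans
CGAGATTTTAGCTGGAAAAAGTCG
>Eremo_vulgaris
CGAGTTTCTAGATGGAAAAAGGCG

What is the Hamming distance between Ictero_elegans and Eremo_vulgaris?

The sequences differ at positions 5 (A/T), 8 (T/C), 12 (C/A), 22 (T/G).
That gives 4 mismatches out of 24 aligned sites, so the Hamming distance is 4.

4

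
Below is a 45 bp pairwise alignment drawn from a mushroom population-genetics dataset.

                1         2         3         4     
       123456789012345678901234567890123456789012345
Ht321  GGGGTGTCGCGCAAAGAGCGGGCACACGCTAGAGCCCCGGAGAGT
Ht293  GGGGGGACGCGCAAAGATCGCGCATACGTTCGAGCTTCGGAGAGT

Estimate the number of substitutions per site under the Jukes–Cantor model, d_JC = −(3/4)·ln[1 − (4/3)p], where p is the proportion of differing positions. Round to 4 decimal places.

Differing sites — 5:T/G; 7:T/A; 18:G/T; 21:G/C; 25:C/T; 29:C/T; 31:A/C; 36:C/T; 37:C/T.
p = 9/45 = 0.200000.
d = −0.75 · ln(1 − (4/3)·0.200000) = −0.75 · ln(0.733333) = −0.75 · (-0.310155) = 0.2326.

0.2326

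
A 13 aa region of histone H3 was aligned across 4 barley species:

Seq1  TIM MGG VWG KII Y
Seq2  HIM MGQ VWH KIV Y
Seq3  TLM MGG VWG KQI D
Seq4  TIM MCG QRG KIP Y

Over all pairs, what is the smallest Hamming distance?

3

Pairwise Hamming distances:
  Seq1 vs Seq2: 4
  Seq1 vs Seq3: 3
  Seq1 vs Seq4: 4
  Seq2 vs Seq3: 7
  Seq2 vs Seq4: 7
  Seq3 vs Seq4: 7
The smallest is 3, between Seq1 and Seq3.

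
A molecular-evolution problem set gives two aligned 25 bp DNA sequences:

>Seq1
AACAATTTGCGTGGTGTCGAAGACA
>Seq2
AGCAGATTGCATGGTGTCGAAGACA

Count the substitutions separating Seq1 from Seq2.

Mismatches occur at site 2 (A/G), site 5 (A/G), site 6 (T/A), site 11 (G/A).
That gives 4 mismatches out of 25 aligned sites, so the Hamming distance is 4.

4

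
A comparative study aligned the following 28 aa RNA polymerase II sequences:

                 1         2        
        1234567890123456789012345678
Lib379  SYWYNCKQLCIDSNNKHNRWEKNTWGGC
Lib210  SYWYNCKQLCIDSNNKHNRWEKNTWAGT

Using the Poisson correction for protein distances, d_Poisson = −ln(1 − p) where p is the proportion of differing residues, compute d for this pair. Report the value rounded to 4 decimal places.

0.0741

Differing sites — 26:G/A; 28:C/T.
p = 2/28 = 0.071429.
d = −ln(1 − 0.071429) = −ln(0.928571) = 0.0741.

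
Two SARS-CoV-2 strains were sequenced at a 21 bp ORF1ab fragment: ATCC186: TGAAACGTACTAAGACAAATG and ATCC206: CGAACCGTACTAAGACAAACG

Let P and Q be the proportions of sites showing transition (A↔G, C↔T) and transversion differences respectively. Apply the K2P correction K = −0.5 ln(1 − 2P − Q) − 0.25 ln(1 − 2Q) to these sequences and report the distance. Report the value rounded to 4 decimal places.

The sequences differ at positions 1 (T/C, transition), 5 (A/C, transversion), 20 (T/C, transition).
Of the 3 differences, 2 transitions and 1 transversion over 21 sites: P = 2/21 = 0.095238, Q = 1/21 = 0.047619.
d = −0.5·ln(0.761905) − 0.25·ln(0.904762) = −0.5·(-0.271933) − 0.25·(-0.100083) = 0.1610.

0.1610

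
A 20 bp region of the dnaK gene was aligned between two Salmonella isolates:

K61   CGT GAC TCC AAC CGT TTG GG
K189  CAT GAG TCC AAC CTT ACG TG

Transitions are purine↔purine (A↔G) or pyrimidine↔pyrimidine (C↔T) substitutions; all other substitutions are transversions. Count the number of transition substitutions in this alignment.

2

Mismatches occur at site 2 (G↔A, transition), site 6 (C↔G, transversion), site 14 (G↔T, transversion), site 16 (T↔A, transversion), site 17 (T↔C, transition), site 19 (G↔T, transversion).
Of the 6 differences, 2 transitions and 4 transversions, so the answer is 2.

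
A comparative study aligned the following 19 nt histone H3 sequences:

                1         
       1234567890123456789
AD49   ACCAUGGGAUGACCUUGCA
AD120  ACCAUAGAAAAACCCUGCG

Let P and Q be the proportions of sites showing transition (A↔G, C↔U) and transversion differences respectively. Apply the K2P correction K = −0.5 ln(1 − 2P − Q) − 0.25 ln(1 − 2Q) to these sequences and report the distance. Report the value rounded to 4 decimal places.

0.4603

Mismatches occur at site 6 (G↔A, transition), site 8 (G↔A, transition), site 10 (U↔A, transversion), site 11 (G↔A, transition), site 15 (U↔C, transition), site 19 (A↔G, transition).
Of the 6 differences, 5 transitions and 1 transversion over 19 sites: P = 5/19 = 0.263158, Q = 1/19 = 0.052632.
d = −0.5·ln(0.421052) − 0.25·ln(0.894736) = −0.5·(-0.864999) − 0.25·(-0.111227) = 0.4603.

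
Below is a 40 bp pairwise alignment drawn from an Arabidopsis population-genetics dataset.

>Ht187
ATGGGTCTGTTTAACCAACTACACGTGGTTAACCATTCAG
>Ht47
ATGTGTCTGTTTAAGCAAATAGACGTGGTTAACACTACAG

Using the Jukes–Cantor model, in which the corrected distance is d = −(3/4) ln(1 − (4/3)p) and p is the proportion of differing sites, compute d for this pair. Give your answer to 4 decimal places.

The sequences differ at positions 4 (G/T), 15 (C/G), 19 (C/A), 22 (C/G), 34 (C/A), 35 (A/C), 37 (T/A).
p = 7/40 = 0.175000.
d = −0.75 · ln(1 − (4/3)·0.175000) = −0.75 · ln(0.766667) = −0.75 · (-0.265703) = 0.1993.

0.1993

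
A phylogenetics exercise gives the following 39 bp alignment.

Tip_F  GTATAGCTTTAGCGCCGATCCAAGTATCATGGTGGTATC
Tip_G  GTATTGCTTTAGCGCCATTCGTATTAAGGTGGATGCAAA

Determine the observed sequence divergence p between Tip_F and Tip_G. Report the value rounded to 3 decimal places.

Differing sites — 5:A/T; 17:G/A; 18:A/T; 21:C/G; 22:A/T; 24:G/T; 27:T/A; 28:C/G; 29:A/G; 33:T/A; 34:G/T; 36:T/C; 38:T/A; 39:C/A.
There are 14 differences over 39 sites, so p = 14/39 = 0.359.

0.359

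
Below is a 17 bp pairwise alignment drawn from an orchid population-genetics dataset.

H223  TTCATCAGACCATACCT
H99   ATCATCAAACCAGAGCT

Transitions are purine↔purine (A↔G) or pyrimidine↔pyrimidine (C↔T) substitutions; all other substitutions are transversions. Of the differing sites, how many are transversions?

3

Differing sites — 1:T/A (Tv); 8:G/A (Ti); 13:T/G (Tv); 15:C/G (Tv).
Of the 4 differences, 1 transition and 3 transversions, so the answer is 3.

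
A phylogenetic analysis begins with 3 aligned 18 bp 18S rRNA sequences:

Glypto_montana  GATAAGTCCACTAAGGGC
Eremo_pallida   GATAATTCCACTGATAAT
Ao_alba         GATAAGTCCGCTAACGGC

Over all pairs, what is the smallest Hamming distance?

2

Pairwise Hamming distances:
  Glypto_montana vs Eremo_pallida: 6
  Glypto_montana vs Ao_alba: 2
  Eremo_pallida vs Ao_alba: 7
The smallest is 2, between Glypto_montana and Ao_alba.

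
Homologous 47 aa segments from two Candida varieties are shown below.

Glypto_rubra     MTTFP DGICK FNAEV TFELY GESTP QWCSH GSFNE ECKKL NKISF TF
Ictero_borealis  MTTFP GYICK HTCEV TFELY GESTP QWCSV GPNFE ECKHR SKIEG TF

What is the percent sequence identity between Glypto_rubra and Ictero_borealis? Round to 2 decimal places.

The sequences differ at positions 6 (D/G), 7 (G/Y), 11 (F/H), 12 (N/T), 13 (A/C), 30 (H/V), 32 (S/P), 33 (F/N), 34 (N/F), 39 (K/H), 40 (L/R), 41 (N/S), 44 (S/E), 45 (F/G).
33 of the 47 sites match, so the percent identity is 33/47 × 100 = 70.21%.

70.21%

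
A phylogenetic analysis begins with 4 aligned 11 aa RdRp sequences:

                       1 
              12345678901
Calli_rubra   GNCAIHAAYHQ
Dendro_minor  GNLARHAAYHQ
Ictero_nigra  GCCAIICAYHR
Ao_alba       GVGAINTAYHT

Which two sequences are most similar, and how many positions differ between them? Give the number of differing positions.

Pairwise Hamming distances:
  Calli_rubra vs Dendro_minor: 2
  Calli_rubra vs Ictero_nigra: 4
  Calli_rubra vs Ao_alba: 5
  Dendro_minor vs Ictero_nigra: 6
  Dendro_minor vs Ao_alba: 6
  Ictero_nigra vs Ao_alba: 5
The smallest is 2, between Calli_rubra and Dendro_minor.

2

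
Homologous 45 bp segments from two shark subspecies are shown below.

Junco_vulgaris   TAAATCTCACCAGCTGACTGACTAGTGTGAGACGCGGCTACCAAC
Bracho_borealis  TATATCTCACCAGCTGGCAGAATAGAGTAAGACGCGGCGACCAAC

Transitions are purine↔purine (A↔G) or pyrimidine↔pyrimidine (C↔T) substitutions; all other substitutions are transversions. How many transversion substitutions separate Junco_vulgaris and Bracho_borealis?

5

Differing sites — 3:A/T (Tv); 17:A/G (Ti); 19:T/A (Tv); 22:C/A (Tv); 26:T/A (Tv); 29:G/A (Ti); 39:T/G (Tv).
Of the 7 differences, 2 transitions and 5 transversions, so the answer is 5.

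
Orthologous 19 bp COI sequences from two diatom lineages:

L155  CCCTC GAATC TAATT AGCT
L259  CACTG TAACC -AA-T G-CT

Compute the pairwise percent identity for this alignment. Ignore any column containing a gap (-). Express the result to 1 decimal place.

68.8%

Excluding the 3 gap columns leaves 16 comparable sites.
Differing sites — 2:C/A; 5:C/G; 6:G/T; 9:T/C; 16:A/G.
11 of the 16 comparable sites match, so the percent identity is 11/16 × 100 = 68.8%.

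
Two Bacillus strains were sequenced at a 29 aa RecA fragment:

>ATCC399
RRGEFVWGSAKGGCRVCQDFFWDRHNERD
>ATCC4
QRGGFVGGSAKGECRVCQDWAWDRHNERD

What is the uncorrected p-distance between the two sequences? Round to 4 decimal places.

0.2069

The sequences differ at positions 1 (R/Q), 4 (E/G), 7 (W/G), 13 (G/E), 20 (F/W), 21 (F/A).
There are 6 differences over 29 sites, so p = 6/29 = 0.2069.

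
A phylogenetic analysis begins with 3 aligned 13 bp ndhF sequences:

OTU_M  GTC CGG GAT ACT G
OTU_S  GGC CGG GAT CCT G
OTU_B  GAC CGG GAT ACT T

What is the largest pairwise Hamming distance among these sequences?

Pairwise Hamming distances:
  OTU_M vs OTU_S: 2
  OTU_M vs OTU_B: 2
  OTU_S vs OTU_B: 3
The largest is 3, between OTU_S and OTU_B.

3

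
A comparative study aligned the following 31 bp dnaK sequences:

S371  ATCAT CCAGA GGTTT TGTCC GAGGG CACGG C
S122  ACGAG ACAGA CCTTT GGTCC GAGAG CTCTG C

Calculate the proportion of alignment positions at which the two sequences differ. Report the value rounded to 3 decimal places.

The sequences differ at positions 2 (T/C), 3 (C/G), 5 (T/G), 6 (C/A), 11 (G/C), 12 (G/C), 16 (T/G), 24 (G/A), 27 (A/T), 29 (G/T).
There are 10 differences over 31 sites, so p = 10/31 = 0.323.

0.323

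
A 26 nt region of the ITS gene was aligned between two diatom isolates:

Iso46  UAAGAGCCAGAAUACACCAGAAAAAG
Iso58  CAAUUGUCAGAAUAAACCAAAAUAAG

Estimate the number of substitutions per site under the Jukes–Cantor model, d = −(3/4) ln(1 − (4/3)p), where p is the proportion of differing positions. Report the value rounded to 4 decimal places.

The sequences differ at positions 1 (U/C), 4 (G/U), 5 (A/U), 7 (C/U), 15 (C/A), 20 (G/A), 23 (A/U).
p = 7/26 = 0.269231.
d = −0.75 · ln(1 − (4/3)·0.269231) = −0.75 · ln(0.641025) = −0.75 · (-0.444687) = 0.3335.

0.3335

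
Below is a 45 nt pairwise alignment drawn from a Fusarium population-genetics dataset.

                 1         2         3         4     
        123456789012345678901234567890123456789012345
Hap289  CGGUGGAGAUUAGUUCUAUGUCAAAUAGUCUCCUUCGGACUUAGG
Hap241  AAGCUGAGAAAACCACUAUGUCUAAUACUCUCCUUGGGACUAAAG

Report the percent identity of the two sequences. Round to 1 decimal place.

The sequences differ at positions 1 (C/A), 2 (G/A), 4 (U/C), 5 (G/U), 10 (U/A), 11 (U/A), 13 (G/C), 14 (U/C), 15 (U/A), 23 (A/U), 28 (G/C), 36 (C/G), 42 (U/A), 44 (G/A).
31 of the 45 sites match, so the percent identity is 31/45 × 100 = 68.9%.

68.9%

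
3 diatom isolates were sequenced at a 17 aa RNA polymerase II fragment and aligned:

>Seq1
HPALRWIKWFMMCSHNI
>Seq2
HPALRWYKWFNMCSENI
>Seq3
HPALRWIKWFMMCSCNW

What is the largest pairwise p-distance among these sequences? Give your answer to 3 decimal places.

0.235

Pairwise Hamming distances:
  Seq1 vs Seq2: 3
  Seq1 vs Seq3: 2
  Seq2 vs Seq3: 4
The largest is 4 mismatches, between Seq2 and Seq3; p = 4/17 = 0.235.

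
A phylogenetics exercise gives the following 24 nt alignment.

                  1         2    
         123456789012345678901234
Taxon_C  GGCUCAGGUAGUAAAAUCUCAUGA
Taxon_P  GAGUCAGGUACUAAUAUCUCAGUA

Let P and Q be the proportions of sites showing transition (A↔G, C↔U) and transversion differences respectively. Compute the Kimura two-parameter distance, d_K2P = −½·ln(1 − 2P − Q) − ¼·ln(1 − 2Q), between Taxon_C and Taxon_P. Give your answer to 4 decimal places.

Differing sites — 2:G/A (Ti); 3:C/G (Tv); 11:G/C (Tv); 15:A/U (Tv); 22:U/G (Tv); 23:G/U (Tv).
Of the 6 differences, 1 transition and 5 transversions over 24 sites: P = 1/24 = 0.041667, Q = 5/24 = 0.208333.
d = −0.5·ln(0.708333) − 0.25·ln(0.583334) = −0.5·(-0.344841) − 0.25·(-0.538995) = 0.3072.

0.3072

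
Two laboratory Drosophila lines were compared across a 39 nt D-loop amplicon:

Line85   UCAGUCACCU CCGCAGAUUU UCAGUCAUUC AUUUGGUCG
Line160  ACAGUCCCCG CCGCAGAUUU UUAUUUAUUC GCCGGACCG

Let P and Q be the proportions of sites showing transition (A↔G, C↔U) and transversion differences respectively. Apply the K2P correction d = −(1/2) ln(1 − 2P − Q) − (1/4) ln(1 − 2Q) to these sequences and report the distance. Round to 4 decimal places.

Mismatches occur at site 1 (U/A, transversion), site 7 (A/C, transversion), site 10 (U/G, transversion), site 22 (C/U, transition), site 24 (G/U, transversion), site 26 (C/U, transition), site 31 (A/G, transition), site 32 (U/C, transition), site 33 (U/C, transition), site 34 (U/G, transversion), site 36 (G/A, transition), site 37 (U/C, transition).
Of the 12 differences, 7 transitions and 5 transversions over 39 sites: P = 7/39 = 0.179487, Q = 5/39 = 0.128205.
d = −0.5·ln(0.512821) − 0.25·ln(0.743590) = −0.5·(-0.667828) − 0.25·(-0.296265) = 0.4080.

0.4080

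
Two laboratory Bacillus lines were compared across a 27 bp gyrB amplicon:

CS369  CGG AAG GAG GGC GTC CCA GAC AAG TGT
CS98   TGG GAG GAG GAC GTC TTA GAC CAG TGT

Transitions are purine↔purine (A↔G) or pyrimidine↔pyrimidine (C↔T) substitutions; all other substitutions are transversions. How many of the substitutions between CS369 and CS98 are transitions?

Differing sites — 1:C/T (Ti); 4:A/G (Ti); 11:G/A (Ti); 16:C/T (Ti); 17:C/T (Ti); 22:A/C (Tv).
Of the 6 differences, 5 transitions and 1 transversion, so the answer is 5.

5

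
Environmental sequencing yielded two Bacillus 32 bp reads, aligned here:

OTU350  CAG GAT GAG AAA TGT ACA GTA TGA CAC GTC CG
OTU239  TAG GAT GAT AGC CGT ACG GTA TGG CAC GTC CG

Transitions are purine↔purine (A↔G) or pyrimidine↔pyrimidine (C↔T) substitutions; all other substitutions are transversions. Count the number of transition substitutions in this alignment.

The sequences differ at positions 1 (C/T, transition), 9 (G/T, transversion), 11 (A/G, transition), 12 (A/C, transversion), 13 (T/C, transition), 18 (A/G, transition), 24 (A/G, transition).
Of the 7 differences, 5 transitions and 2 transversions, so the answer is 5.

5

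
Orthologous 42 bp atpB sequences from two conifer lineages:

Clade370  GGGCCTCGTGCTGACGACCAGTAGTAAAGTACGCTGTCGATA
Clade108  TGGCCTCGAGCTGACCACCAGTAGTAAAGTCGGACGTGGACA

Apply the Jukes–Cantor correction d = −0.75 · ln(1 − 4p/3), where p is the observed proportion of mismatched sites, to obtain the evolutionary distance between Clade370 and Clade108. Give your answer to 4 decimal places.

0.2524

The sequences differ at positions 1 (G/T), 9 (T/A), 16 (G/C), 31 (A/C), 32 (C/G), 34 (C/A), 35 (T/C), 38 (C/G), 41 (T/C).
p = 9/42 = 0.214286.
d = −0.75 · ln(1 − (4/3)·0.214286) = −0.75 · ln(0.714285) = −0.75 · (-0.336473) = 0.2524.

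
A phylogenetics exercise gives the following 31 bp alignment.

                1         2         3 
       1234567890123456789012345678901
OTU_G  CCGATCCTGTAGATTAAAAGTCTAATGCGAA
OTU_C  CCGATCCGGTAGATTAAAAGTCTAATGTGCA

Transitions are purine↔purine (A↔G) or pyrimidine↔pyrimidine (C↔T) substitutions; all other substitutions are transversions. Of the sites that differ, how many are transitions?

1

Differing sites — 8:T/G (Tv); 28:C/T (Ti); 30:A/C (Tv).
Of the 3 differences, 1 transition and 2 transversions, so the answer is 1.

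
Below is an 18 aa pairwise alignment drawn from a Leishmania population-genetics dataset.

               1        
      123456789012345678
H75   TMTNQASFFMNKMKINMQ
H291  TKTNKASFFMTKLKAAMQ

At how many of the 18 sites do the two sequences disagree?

The sequences differ at positions 2 (M/K), 5 (Q/K), 11 (N/T), 13 (M/L), 15 (I/A), 16 (N/A).
That gives 6 mismatches out of 18 aligned sites, so the Hamming distance is 6.

6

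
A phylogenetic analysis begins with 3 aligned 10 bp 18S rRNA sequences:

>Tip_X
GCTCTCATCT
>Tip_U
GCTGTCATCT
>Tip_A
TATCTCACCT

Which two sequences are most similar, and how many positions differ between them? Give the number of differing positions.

Pairwise Hamming distances:
  Tip_X vs Tip_U: 1
  Tip_X vs Tip_A: 3
  Tip_U vs Tip_A: 4
The smallest is 1, between Tip_X and Tip_U.

1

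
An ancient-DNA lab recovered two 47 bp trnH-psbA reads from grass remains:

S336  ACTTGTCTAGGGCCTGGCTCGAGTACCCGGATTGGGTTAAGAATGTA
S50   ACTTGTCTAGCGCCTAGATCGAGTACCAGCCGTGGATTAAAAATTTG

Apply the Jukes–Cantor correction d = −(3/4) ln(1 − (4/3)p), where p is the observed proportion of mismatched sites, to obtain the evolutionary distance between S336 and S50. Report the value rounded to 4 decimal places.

Mismatches occur at site 11 (G/C), site 16 (G/A), site 18 (C/A), site 28 (C/A), site 30 (G/C), site 31 (A/C), site 32 (T/G), site 36 (G/A), site 41 (G/A), site 45 (G/T), site 47 (A/G).
p = 11/47 = 0.234043.
d = −0.75 · ln(1 − (4/3)·0.234043) = −0.75 · ln(0.687943) = −0.75 · (-0.374049) = 0.2805.

0.2805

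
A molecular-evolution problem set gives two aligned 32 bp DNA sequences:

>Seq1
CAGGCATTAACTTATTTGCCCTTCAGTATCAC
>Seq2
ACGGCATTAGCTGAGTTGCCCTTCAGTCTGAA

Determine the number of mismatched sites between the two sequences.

The sequences differ at positions 1 (C/A), 2 (A/C), 10 (A/G), 13 (T/G), 15 (T/G), 28 (A/C), 30 (C/G), 32 (C/A).
That gives 8 mismatches out of 32 aligned sites, so the Hamming distance is 8.

8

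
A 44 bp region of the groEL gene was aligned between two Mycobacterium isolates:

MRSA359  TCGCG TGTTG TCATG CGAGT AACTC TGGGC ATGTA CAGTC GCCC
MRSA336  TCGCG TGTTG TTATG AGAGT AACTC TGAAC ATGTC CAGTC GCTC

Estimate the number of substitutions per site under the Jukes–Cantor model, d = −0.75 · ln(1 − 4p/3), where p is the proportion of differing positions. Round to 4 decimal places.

Mismatches occur at site 12 (C↔T), site 16 (C↔A), site 28 (G↔A), site 29 (G↔A), site 35 (A↔C), site 43 (C↔T).
p = 6/44 = 0.136364.
d = −0.75 · ln(1 − (4/3)·0.136364) = −0.75 · ln(0.818181) = −0.75 · (-0.200672) = 0.1505.

0.1505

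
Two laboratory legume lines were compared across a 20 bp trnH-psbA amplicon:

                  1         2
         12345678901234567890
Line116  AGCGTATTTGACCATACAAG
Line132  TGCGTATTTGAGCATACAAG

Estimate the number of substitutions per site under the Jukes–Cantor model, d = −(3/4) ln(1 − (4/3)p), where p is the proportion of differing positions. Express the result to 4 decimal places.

Mismatches occur at site 1 (A→T), site 12 (C→G).
p = 2/20 = 0.100000.
d = −0.75 · ln(1 − (4/3)·0.100000) = −0.75 · ln(0.866667) = −0.75 · (-0.143100) = 0.1073.

0.1073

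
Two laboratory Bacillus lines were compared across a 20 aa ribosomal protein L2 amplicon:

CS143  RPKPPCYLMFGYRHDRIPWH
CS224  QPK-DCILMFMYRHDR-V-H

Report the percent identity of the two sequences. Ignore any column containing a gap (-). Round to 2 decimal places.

Excluding the 3 gap columns leaves 17 comparable sites.
Mismatches occur at site 1 (R↔Q), site 5 (P↔D), site 7 (Y↔I), site 11 (G↔M), site 18 (P↔V).
12 of the 17 comparable sites match, so the percent identity is 12/17 × 100 = 70.59%.

70.59%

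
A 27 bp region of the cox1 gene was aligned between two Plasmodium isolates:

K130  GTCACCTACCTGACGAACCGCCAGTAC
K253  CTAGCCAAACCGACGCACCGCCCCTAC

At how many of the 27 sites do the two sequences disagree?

9

Mismatches occur at site 1 (G→C), site 3 (C→A), site 4 (A→G), site 7 (T→A), site 9 (C→A), site 11 (T→C), site 16 (A→C), site 23 (A→C), site 24 (G→C).
That gives 9 mismatches out of 27 aligned sites, so the Hamming distance is 9.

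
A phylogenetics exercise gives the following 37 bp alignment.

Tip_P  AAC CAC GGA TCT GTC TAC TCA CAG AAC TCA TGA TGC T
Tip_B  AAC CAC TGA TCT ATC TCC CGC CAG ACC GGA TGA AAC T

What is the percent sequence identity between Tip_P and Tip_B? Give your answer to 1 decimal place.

70.3%

Differing sites — 7:G/T; 13:G/A; 17:A/C; 19:T/C; 20:C/G; 21:A/C; 26:A/C; 28:T/G; 29:C/G; 34:T/A; 35:G/A.
26 of the 37 sites match, so the percent identity is 26/37 × 100 = 70.3%.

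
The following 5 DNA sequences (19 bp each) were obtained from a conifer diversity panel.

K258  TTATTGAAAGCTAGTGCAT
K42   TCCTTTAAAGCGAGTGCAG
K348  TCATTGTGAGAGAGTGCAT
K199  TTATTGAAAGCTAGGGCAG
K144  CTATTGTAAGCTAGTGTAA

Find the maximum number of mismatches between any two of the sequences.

Pairwise Hamming distances:
  K258 vs K42: 5
  K258 vs K348: 5
  K258 vs K199: 2
  K258 vs K144: 4
  K42 vs K348: 6
  K42 vs K199: 5
  K42 vs K144: 8
  K348 vs K199: 7
  K348 vs K144: 7
  K199 vs K144: 5
The largest is 8, between K42 and K144.

8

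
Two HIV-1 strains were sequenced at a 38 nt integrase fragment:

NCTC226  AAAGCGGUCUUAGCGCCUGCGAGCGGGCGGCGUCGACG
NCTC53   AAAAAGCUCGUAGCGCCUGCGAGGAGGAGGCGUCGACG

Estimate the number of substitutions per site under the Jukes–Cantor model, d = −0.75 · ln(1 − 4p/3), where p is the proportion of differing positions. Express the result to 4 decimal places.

0.2114

The sequences differ at positions 4 (G/A), 5 (C/A), 7 (G/C), 10 (U/G), 24 (C/G), 25 (G/A), 28 (C/A).
p = 7/38 = 0.184211.
d = −0.75 · ln(1 − (4/3)·0.184211) = −0.75 · ln(0.754385) = −0.75 · (-0.281852) = 0.2114.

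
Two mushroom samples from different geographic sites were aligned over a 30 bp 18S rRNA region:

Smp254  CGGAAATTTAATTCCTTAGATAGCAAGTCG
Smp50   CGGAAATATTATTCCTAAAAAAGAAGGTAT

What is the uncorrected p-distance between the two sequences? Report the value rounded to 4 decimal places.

0.3000

The sequences differ at positions 8 (T/A), 10 (A/T), 17 (T/A), 19 (G/A), 21 (T/A), 24 (C/A), 26 (A/G), 29 (C/A), 30 (G/T).
There are 9 differences over 30 sites, so p = 9/30 = 0.3000.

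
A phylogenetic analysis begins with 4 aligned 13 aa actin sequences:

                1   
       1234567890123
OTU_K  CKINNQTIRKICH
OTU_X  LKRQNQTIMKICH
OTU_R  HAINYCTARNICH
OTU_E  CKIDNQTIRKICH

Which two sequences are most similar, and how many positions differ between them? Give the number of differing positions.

1

Pairwise Hamming distances:
  OTU_K vs OTU_X: 4
  OTU_K vs OTU_R: 6
  OTU_K vs OTU_E: 1
  OTU_X vs OTU_R: 9
  OTU_X vs OTU_E: 4
  OTU_R vs OTU_E: 7
The smallest is 1, between OTU_K and OTU_E.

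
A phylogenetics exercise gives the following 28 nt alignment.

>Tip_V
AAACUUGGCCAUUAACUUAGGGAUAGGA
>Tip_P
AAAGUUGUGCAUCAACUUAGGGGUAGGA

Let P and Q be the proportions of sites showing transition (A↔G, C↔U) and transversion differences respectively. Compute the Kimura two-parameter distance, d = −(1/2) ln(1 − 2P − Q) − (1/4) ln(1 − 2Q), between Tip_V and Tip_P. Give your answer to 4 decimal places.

0.2041

Mismatches occur at site 4 (C/G, transversion), site 8 (G/U, transversion), site 9 (C/G, transversion), site 13 (U/C, transition), site 23 (A/G, transition).
Of the 5 differences, 2 transitions and 3 transversions over 28 sites: P = 2/28 = 0.071429, Q = 3/28 = 0.107143.
d = −0.5·ln(0.749999) − 0.25·ln(0.785714) = −0.5·(-0.287683) − 0.25·(-0.241162) = 0.2041.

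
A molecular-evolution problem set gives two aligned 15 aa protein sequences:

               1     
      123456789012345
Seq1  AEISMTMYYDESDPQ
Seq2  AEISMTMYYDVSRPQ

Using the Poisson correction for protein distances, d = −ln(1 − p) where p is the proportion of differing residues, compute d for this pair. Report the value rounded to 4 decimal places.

The sequences differ at positions 11 (E/V), 13 (D/R).
p = 2/15 = 0.133333.
d = −ln(1 − 0.133333) = −ln(0.866667) = 0.1431.

0.1431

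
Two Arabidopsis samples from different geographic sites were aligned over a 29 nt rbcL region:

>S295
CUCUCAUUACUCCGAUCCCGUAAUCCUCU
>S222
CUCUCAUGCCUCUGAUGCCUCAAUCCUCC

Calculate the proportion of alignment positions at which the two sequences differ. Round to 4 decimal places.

0.2414

Differing sites — 8:U/G; 9:A/C; 13:C/U; 17:C/G; 20:G/U; 21:U/C; 29:U/C.
There are 7 differences over 29 sites, so p = 7/29 = 0.2414.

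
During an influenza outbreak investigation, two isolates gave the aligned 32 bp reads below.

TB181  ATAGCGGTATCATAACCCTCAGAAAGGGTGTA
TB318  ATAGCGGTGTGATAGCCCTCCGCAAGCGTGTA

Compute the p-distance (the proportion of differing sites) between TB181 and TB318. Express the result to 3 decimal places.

The sequences differ at positions 9 (A/G), 11 (C/G), 15 (A/G), 21 (A/C), 23 (A/C), 27 (G/C).
There are 6 differences over 32 sites, so p = 6/32 = 0.188.

0.188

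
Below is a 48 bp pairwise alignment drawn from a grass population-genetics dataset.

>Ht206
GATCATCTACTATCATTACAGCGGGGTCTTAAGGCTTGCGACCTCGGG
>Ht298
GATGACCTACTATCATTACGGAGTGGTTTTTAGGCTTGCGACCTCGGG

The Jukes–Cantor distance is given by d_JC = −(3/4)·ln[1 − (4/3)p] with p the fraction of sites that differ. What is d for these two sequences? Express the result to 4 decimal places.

The sequences differ at positions 4 (C/G), 6 (T/C), 20 (A/G), 22 (C/A), 24 (G/T), 28 (C/T), 31 (A/T).
p = 7/48 = 0.145833.
d = −0.75 · ln(1 − (4/3)·0.145833) = −0.75 · ln(0.805556) = −0.75 · (-0.216223) = 0.1622.

0.1622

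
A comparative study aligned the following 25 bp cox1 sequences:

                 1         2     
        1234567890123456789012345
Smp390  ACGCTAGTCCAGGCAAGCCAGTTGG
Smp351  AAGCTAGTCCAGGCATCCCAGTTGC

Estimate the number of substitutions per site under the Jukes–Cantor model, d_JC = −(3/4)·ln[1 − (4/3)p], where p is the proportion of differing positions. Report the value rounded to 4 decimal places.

Differing sites — 2:C/A; 16:A/T; 17:G/C; 25:G/C.
p = 4/25 = 0.160000.
d = −0.75 · ln(1 − (4/3)·0.160000) = −0.75 · ln(0.786667) = −0.75 · (-0.239950) = 0.1800.

0.1800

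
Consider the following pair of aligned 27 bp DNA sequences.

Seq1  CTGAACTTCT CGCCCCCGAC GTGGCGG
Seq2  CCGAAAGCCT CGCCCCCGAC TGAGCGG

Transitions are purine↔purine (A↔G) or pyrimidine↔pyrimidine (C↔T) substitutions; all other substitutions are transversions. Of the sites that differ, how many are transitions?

3

Mismatches occur at site 2 (T/C, transition), site 6 (C/A, transversion), site 7 (T/G, transversion), site 8 (T/C, transition), site 21 (G/T, transversion), site 22 (T/G, transversion), site 23 (G/A, transition).
Of the 7 differences, 3 transitions and 4 transversions, so the answer is 3.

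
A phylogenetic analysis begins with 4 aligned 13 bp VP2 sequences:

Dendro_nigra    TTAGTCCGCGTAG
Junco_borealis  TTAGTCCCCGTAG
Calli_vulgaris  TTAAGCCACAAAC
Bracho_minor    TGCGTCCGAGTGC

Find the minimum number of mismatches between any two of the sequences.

1

Pairwise Hamming distances:
  Dendro_nigra vs Junco_borealis: 1
  Dendro_nigra vs Calli_vulgaris: 6
  Dendro_nigra vs Bracho_minor: 5
  Junco_borealis vs Calli_vulgaris: 6
  Junco_borealis vs Bracho_minor: 6
  Calli_vulgaris vs Bracho_minor: 9
The smallest is 1, between Dendro_nigra and Junco_borealis.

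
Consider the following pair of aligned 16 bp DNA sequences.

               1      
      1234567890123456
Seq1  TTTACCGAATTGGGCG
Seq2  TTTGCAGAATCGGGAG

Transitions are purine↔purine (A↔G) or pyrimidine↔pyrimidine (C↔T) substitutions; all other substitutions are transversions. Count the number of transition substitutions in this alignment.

The sequences differ at positions 4 (A/G, transition), 6 (C/A, transversion), 11 (T/C, transition), 15 (C/A, transversion).
Of the 4 differences, 2 transitions and 2 transversions, so the answer is 2.

2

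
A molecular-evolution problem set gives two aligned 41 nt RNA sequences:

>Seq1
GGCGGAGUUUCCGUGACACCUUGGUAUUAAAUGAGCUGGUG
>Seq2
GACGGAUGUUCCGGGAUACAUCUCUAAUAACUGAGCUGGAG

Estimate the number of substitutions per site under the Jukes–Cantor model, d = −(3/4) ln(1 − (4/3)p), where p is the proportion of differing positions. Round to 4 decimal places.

The sequences differ at positions 2 (G/A), 7 (G/U), 8 (U/G), 14 (U/G), 17 (C/U), 20 (C/A), 22 (U/C), 23 (G/U), 24 (G/C), 27 (U/A), 31 (A/C), 40 (U/A).
p = 12/41 = 0.292683.
d = −0.75 · ln(1 − (4/3)·0.292683) = −0.75 · ln(0.609756) = −0.75 · (-0.494696) = 0.3710.

0.3710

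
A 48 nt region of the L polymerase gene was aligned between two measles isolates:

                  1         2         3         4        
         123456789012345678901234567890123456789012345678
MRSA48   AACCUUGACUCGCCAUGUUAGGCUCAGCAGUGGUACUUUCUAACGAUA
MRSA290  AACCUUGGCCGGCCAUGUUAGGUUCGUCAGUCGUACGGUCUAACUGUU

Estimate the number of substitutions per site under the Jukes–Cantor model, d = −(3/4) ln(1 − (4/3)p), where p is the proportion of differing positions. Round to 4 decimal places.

Mismatches occur at site 8 (A↔G), site 10 (U↔C), site 11 (C↔G), site 23 (C↔U), site 26 (A↔G), site 27 (G↔U), site 32 (G↔C), site 37 (U↔G), site 38 (U↔G), site 45 (G↔U), site 46 (A↔G), site 48 (A↔U).
p = 12/48 = 0.250000.
d = −0.75 · ln(1 − (4/3)·0.250000) = −0.75 · ln(0.666667) = −0.75 · (-0.405465) = 0.3041.

0.3041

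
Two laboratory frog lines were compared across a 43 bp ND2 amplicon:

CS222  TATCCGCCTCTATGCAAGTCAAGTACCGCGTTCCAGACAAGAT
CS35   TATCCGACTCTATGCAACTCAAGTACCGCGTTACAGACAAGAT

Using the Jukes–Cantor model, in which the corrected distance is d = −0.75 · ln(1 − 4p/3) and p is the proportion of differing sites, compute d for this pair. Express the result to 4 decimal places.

Mismatches occur at site 7 (C→A), site 18 (G→C), site 33 (C→A).
p = 3/43 = 0.069767.
d = −0.75 · ln(1 − (4/3)·0.069767) = −0.75 · ln(0.906977) = −0.75 · (-0.097638) = 0.0732.

0.0732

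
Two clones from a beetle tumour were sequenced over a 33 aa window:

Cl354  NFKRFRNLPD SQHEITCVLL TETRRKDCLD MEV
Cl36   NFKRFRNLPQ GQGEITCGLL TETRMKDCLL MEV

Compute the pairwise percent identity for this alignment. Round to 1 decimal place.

Differing sites — 10:D/Q; 11:S/G; 13:H/G; 18:V/G; 25:R/M; 30:D/L.
27 of the 33 sites match, so the percent identity is 27/33 × 100 = 81.8%.

81.8%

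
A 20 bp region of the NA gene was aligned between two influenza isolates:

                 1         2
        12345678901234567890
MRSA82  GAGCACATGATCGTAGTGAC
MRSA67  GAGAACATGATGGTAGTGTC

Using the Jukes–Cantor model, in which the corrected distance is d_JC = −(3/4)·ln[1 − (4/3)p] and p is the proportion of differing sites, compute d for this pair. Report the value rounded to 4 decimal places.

Differing sites — 4:C/A; 12:C/G; 19:A/T.
p = 3/20 = 0.150000.
d = −0.75 · ln(1 − (4/3)·0.150000) = −0.75 · ln(0.800000) = −0.75 · (-0.223144) = 0.1674.

0.1674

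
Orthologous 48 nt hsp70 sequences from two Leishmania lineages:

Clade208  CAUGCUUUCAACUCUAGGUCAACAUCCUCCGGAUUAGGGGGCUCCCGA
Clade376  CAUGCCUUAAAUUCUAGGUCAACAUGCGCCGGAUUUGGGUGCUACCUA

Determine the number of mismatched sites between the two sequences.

9

Differing sites — 6:U/C; 9:C/A; 12:C/U; 26:C/G; 28:U/G; 36:A/U; 40:G/U; 44:C/A; 47:G/U.
That gives 9 mismatches out of 48 aligned sites, so the Hamming distance is 9.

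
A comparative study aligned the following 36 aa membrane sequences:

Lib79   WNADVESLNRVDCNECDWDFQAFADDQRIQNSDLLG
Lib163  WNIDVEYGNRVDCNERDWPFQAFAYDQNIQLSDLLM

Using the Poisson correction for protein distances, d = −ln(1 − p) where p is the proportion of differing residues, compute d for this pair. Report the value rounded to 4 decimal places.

The sequences differ at positions 3 (A/I), 7 (S/Y), 8 (L/G), 16 (C/R), 19 (D/P), 25 (D/Y), 28 (R/N), 31 (N/L), 36 (G/M).
p = 9/36 = 0.250000.
d = −ln(1 − 0.250000) = −ln(0.750000) = 0.2877.

0.2877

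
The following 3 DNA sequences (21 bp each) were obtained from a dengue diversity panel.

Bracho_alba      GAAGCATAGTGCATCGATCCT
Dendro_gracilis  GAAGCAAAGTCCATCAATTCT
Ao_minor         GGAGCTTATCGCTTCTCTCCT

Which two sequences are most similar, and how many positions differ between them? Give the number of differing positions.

4

Pairwise Hamming distances:
  Bracho_alba vs Dendro_gracilis: 4
  Bracho_alba vs Ao_minor: 7
  Dendro_gracilis vs Ao_minor: 10
The smallest is 4, between Bracho_alba and Dendro_gracilis.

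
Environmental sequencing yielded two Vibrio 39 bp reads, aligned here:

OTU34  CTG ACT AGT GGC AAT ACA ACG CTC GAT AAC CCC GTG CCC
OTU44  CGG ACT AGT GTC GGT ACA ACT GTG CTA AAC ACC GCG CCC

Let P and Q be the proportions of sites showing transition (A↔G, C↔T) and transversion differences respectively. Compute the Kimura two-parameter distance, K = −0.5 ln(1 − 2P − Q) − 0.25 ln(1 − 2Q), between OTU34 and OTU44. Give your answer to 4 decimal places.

0.3975

Mismatches occur at site 2 (T→G, transversion), site 11 (G→T, transversion), site 13 (A→G, transition), site 14 (A→G, transition), site 21 (G→T, transversion), site 22 (C→G, transversion), site 24 (C→G, transversion), site 25 (G→C, transversion), site 26 (A→T, transversion), site 27 (T→A, transversion), site 31 (C→A, transversion), site 35 (T→C, transition).
Of the 12 differences, 3 transitions and 9 transversions over 39 sites: P = 3/39 = 0.076923, Q = 9/39 = 0.230769.
d = −0.5·ln(0.615385) − 0.25·ln(0.538462) = −0.5·(-0.485507) − 0.25·(-0.619038) = 0.3975.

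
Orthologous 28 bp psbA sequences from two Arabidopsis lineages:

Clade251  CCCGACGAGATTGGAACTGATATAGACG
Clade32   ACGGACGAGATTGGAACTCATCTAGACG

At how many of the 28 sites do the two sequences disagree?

4

Differing sites — 1:C/A; 3:C/G; 19:G/C; 22:A/C.
That gives 4 mismatches out of 28 aligned sites, so the Hamming distance is 4.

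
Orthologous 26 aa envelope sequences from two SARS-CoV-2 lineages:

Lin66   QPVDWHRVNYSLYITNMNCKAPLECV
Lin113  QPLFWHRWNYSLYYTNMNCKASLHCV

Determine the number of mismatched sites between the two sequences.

6

Differing sites — 3:V/L; 4:D/F; 8:V/W; 14:I/Y; 22:P/S; 24:E/H.
That gives 6 mismatches out of 26 aligned sites, so the Hamming distance is 6.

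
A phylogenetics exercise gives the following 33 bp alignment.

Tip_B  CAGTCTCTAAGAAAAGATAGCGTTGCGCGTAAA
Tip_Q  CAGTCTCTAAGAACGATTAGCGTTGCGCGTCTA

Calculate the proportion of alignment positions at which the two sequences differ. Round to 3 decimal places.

0.182

The sequences differ at positions 14 (A/C), 15 (A/G), 16 (G/A), 17 (A/T), 31 (A/C), 32 (A/T).
There are 6 differences over 33 sites, so p = 6/33 = 0.182.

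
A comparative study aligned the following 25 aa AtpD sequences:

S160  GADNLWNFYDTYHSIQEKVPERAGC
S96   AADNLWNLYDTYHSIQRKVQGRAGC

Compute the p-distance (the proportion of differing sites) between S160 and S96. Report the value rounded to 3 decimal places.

The sequences differ at positions 1 (G/A), 8 (F/L), 17 (E/R), 20 (P/Q), 21 (E/G).
There are 5 differences over 25 sites, so p = 5/25 = 0.200.

0.200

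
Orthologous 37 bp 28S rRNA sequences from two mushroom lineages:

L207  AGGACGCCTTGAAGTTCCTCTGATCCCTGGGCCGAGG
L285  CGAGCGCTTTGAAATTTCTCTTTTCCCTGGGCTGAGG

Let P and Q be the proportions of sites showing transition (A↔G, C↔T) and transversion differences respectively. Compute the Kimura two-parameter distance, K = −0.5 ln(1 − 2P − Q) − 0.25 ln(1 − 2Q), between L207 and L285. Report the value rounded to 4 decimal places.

The sequences differ at positions 1 (A/C, transversion), 3 (G/A, transition), 4 (A/G, transition), 8 (C/T, transition), 14 (G/A, transition), 17 (C/T, transition), 22 (G/T, transversion), 23 (A/T, transversion), 33 (C/T, transition).
Of the 9 differences, 6 transitions and 3 transversions over 37 sites: P = 6/37 = 0.162162, Q = 3/37 = 0.081081.
d = −0.5·ln(0.594595) − 0.25·ln(0.837838) = −0.5·(-0.519875) − 0.25·(-0.176931) = 0.3042.

0.3042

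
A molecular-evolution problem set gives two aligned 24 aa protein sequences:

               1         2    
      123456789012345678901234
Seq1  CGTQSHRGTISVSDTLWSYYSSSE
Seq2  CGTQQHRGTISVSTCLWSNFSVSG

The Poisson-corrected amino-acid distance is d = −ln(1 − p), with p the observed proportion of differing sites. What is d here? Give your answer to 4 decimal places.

0.3448

Mismatches occur at site 5 (S/Q), site 14 (D/T), site 15 (T/C), site 19 (Y/N), site 20 (Y/F), site 22 (S/V), site 24 (E/G).
p = 7/24 = 0.291667.
d = −ln(1 − 0.291667) = −ln(0.708333) = 0.3448.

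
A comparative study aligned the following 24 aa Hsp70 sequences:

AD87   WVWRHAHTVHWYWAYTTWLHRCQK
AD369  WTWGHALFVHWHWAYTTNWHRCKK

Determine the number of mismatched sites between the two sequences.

Mismatches occur at site 2 (V↔T), site 4 (R↔G), site 7 (H↔L), site 8 (T↔F), site 12 (Y↔H), site 18 (W↔N), site 19 (L↔W), site 23 (Q↔K).
That gives 8 mismatches out of 24 aligned sites, so the Hamming distance is 8.

8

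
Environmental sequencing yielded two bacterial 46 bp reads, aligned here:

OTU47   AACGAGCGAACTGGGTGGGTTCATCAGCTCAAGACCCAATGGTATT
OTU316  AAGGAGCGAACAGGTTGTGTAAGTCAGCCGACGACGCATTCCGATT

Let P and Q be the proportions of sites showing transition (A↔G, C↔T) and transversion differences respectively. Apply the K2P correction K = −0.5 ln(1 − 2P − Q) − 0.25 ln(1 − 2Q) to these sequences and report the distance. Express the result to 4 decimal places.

Differing sites — 3:C/G (Tv); 12:T/A (Tv); 15:G/T (Tv); 18:G/T (Tv); 21:T/A (Tv); 22:C/A (Tv); 23:A/G (Ti); 29:T/C (Ti); 30:C/G (Tv); 32:A/C (Tv); 36:C/G (Tv); 39:A/T (Tv); 41:G/C (Tv); 42:G/C (Tv); 43:T/G (Tv).
Of the 15 differences, 2 transitions and 13 transversions over 46 sites: P = 2/46 = 0.043478, Q = 13/46 = 0.282609.
d = −0.5·ln(0.630435) − 0.25·ln(0.434782) = −0.5·(-0.461345) − 0.25·(-0.832911) = 0.4389.

0.4389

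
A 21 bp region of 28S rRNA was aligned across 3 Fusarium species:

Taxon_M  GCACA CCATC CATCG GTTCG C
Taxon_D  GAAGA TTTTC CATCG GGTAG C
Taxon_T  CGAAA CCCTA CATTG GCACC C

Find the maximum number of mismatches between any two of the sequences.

12

Pairwise Hamming distances:
  Taxon_M vs Taxon_D: 7
  Taxon_M vs Taxon_T: 9
  Taxon_D vs Taxon_T: 12
The largest is 12, between Taxon_D and Taxon_T.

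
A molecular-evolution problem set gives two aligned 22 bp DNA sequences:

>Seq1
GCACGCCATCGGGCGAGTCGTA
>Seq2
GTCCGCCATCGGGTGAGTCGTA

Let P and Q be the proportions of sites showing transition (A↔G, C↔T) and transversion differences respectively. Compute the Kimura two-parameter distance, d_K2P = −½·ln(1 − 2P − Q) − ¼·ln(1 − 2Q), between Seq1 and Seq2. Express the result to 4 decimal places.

0.1527

The sequences differ at positions 2 (C/T, transition), 3 (A/C, transversion), 14 (C/T, transition).
Of the 3 differences, 2 transitions and 1 transversion over 22 sites: P = 2/22 = 0.090909, Q = 1/22 = 0.045455.
d = −0.5·ln(0.772727) − 0.25·ln(0.909090) = −0.5·(-0.257829) − 0.25·(-0.095311) = 0.1527.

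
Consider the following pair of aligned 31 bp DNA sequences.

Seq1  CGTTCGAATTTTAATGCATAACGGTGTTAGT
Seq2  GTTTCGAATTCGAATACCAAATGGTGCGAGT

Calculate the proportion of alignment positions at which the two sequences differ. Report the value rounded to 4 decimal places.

The sequences differ at positions 1 (C/G), 2 (G/T), 11 (T/C), 12 (T/G), 16 (G/A), 18 (A/C), 19 (T/A), 22 (C/T), 27 (T/C), 28 (T/G).
There are 10 differences over 31 sites, so p = 10/31 = 0.3226.

0.3226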